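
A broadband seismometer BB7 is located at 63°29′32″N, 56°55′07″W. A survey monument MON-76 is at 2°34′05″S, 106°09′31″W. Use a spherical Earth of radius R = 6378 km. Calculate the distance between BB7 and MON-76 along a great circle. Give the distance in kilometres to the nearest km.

BB7: φ = +63.49222°, λ = -56.91861°
MON-76: φ = -2.56806°, λ = -106.15861°
Δφ = -66.0603°,  Δλ = -49.2400°
a = sin²(Δφ/2) + cos φ₁ cos φ₂ sin²(Δλ/2) = 0.374495
c = 2·arcsin(√a) = 1.317073 rad = 75.4627°
d = R·c = 6378 × 1.317073 = 8400.3 km

8400 km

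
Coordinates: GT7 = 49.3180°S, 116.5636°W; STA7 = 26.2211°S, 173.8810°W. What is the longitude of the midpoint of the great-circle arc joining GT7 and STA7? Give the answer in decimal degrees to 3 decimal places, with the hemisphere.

150.168°W

Bx = cos φ₂ cos Δλ = 0.484418,  By = cos φ₂ sin Δλ = -0.755063
φₘ = atan2(sin φ₁ + sin φ₂, √((cos φ₁ + Bx)² + By²)) = -41.33861°
λₘ = λ₁ + atan2(By, cos φ₁ + Bx) = -150.16785°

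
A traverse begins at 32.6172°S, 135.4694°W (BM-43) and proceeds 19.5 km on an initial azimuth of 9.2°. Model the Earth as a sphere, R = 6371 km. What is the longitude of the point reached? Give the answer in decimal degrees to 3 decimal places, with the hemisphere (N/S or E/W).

δ = d/R = 19.5/6371 = 0.003061 rad
φ₂ = arcsin(sin φ₁ cos δ + cos φ₁ sin δ cos θ)
   = arcsin(-0.53902·1.00000 + 0.84229·0.00306·0.98714) = -32.44408°
λ₂ = λ₁ + atan2(sin θ sin δ cos φ₁, cos δ − sin φ₁ sin φ₂) = -135.43618°

135.436°W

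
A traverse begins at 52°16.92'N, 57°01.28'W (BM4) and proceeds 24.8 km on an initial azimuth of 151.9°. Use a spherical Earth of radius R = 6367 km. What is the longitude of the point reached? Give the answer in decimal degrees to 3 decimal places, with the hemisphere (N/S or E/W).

56.850°W

BM4: φ = +52.28200°, λ = -57.02133°
δ = d/R = 24.8/6367 = 0.003895 rad
φ₂ = arcsin(sin φ₁ cos δ + cos φ₁ sin δ cos θ)
   = arcsin(0.79103·0.99999 + 0.61178·0.00390·-0.88213) = 52.08501°
λ₂ = λ₁ + atan2(sin θ sin δ cos φ₁, cos δ − sin φ₁ sin φ₂) = -56.85027°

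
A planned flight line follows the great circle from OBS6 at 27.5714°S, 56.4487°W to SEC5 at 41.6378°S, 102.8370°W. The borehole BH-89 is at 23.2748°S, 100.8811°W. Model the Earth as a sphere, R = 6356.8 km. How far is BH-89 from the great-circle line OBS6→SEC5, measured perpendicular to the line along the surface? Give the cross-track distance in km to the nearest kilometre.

δ₁₃ = central angle OBS6→BH-89 = 0.700743 rad  (haversine)
θ₁₃ = bearing OBS6→BH-89 = 265.851°,  θ₁₂ = bearing OBS6→SEC5 = 237.078°
dₓₜ = R·arcsin(sin δ₁₃ · sin(θ₁₃ − θ₁₂)) = 6356.8·arcsin(0.64479·sin(28.773°)) = 2006.061 km
|dₓₜ| = 2006.061 km

2006 km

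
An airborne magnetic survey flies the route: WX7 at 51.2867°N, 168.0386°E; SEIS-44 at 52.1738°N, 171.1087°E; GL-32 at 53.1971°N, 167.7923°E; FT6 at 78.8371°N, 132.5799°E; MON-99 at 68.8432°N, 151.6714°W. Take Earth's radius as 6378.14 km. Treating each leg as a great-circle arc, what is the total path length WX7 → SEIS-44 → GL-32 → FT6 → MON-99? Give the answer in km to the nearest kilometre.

6000 km

WX7→SEIS-44: c = 0.036618 rad, d = 233.55 km
SEIS-44→GL-32: c = 0.039366 rad, d = 251.08 km
GL-32→FT6: c = 0.494283 rad, d = 3152.61 km
FT6→MON-99: c = 0.370481 rad, d = 2362.98 km
Total = 233.55 + 251.08 + 3152.61 + 2362.98 = 6000.22 km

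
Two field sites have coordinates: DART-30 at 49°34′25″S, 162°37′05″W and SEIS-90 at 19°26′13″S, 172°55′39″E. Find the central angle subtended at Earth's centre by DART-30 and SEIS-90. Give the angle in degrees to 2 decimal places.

35.91°

DART-30: φ = -49.57361°, λ = -162.61806°
SEIS-90: φ = -19.43694°, λ = +172.92750°
Δφ = 30.1367°,  Δλ = -24.4544°
a = sin²(Δφ/2) + cos φ₁ cos φ₂ sin²(Δλ/2) = 0.095014
c = 2·arcsin(√a) = 0.626692 rad = 35.9068°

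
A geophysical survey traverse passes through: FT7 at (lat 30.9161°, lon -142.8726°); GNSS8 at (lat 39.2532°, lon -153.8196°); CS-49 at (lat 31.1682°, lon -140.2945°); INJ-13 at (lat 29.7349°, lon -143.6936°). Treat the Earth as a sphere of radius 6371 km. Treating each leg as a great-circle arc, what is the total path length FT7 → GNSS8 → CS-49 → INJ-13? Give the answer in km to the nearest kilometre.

FT7→GNSS8: c = 0.213273 rad, d = 1358.76 km
GNSS8→CS-49: c = 0.238533 rad, d = 1519.70 km
CS-49→INJ-13: c = 0.056928 rad, d = 362.69 km
Total = 1358.76 + 1519.70 + 362.69 = 3241.15 km

3241 km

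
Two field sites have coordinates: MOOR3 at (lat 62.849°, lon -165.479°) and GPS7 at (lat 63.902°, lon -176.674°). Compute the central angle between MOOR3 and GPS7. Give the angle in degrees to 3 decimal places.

Δφ = 1.0530°,  Δλ = -11.1950°
a = sin²(Δφ/2) + cos φ₁ cos φ₂ sin²(Δλ/2) = 0.001994
c = 2·arcsin(√a) = 0.089346 rad = 5.1191°

5.119°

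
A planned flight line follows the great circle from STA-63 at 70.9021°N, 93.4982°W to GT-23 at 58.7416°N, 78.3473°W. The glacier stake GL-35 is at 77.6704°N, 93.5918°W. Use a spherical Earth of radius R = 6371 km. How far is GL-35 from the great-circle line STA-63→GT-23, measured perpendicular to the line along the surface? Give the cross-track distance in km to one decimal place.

429.3 km

δ₁₃ = central angle STA-63→GL-35 = 0.118130 rad  (haversine)
θ₁₃ = bearing STA-63→GL-35 = 359.830°,  θ₁₂ = bearing STA-63→GT-23 = 144.989°
dₓₜ = R·arcsin(sin δ₁₃ · sin(θ₁₃ − θ₁₂)) = 6371·arcsin(0.11786·sin(214.841°)) = -429.294 km
|dₓₜ| = 429.294 km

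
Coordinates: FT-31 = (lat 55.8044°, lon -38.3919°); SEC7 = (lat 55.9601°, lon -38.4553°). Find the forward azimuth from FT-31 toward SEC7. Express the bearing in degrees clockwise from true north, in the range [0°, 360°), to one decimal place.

Δλ = -0.0634°
y = sin Δλ · cos φ₂ = -0.000619
x = cos φ₁ sin φ₂ − sin φ₁ cos φ₂ cos Δλ = 0.002718
θ = atan2(y, x) = -12.8390° → 347.1610° (mod 360°)

347.2°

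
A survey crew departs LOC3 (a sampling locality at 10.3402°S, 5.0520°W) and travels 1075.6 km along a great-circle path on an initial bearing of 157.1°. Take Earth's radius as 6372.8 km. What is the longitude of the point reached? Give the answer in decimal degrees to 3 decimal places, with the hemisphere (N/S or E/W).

1.083°W

δ = d/R = 1075.6/6372.8 = 0.168780 rad
φ₂ = arcsin(sin φ₁ cos δ + cos φ₁ sin δ cos θ)
   = arcsin(-0.17949·0.98579 + 0.98376·0.16798·-0.92119) = -19.21836°
λ₂ = λ₁ + atan2(sin θ sin δ cos φ₁, cos δ − sin φ₁ sin φ₂) = -1.08266°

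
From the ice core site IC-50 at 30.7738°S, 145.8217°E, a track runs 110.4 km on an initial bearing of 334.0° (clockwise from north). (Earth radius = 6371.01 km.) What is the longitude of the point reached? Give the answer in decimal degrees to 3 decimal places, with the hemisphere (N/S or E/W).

145.320°E

δ = d/R = 110.4/6371.01 = 0.017328 rad
φ₂ = arcsin(sin φ₁ cos δ + cos φ₁ sin δ cos θ)
   = arcsin(-0.51165·0.99985 + 0.85919·0.01733·0.89879) = -29.88047°
λ₂ = λ₁ + atan2(sin θ sin δ cos φ₁, cos δ − sin φ₁ sin φ₂) = 145.31975°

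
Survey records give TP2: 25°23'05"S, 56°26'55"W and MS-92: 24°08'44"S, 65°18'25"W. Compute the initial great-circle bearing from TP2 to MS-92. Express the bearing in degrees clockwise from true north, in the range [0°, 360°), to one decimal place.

276.9°

TP2: φ = -25.38472°, λ = -56.44861°
MS-92: φ = -24.14556°, λ = -65.30694°
Δλ = -8.8583°
y = sin Δλ · cos φ₂ = -0.140519
x = cos φ₁ sin φ₂ − sin φ₁ cos φ₂ cos Δλ = 0.016960
θ = atan2(y, x) = -83.1180° → 276.8820° (mod 360°)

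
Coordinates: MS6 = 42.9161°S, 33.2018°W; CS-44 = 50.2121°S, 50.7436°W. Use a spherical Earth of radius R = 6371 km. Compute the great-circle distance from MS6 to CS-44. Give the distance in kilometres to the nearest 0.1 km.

Δφ = -7.2960°,  Δλ = -17.5418°
a = sin²(Δφ/2) + cos φ₁ cos φ₂ sin²(Δλ/2) = 0.014945
c = 2·arcsin(√a) = 0.245116 rad = 14.0441°
d = R·c = 6371 × 0.245116 = 1561.6 km

1561.6 km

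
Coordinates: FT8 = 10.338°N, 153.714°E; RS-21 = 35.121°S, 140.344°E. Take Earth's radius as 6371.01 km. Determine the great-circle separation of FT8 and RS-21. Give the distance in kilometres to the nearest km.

5247 km

Δφ = -45.4590°,  Δλ = -13.3700°
a = sin²(Δφ/2) + cos φ₁ cos φ₂ sin²(Δλ/2) = 0.160195
c = 2·arcsin(√a) = 0.823564 rad = 47.1868°
d = R·c = 6371.01 × 0.823564 = 5246.9 km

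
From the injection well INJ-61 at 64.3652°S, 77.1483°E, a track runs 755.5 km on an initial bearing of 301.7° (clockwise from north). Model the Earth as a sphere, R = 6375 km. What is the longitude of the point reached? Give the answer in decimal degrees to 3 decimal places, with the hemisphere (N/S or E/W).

65.445°E

δ = d/R = 755.5/6375 = 0.118510 rad
φ₂ = arcsin(sin φ₁ cos δ + cos φ₁ sin δ cos θ)
   = arcsin(-0.90157·0.99299 + 0.43263·0.11823·0.52547) = -60.26950°
λ₂ = λ₁ + atan2(sin θ sin δ cos φ₁, cos δ − sin φ₁ sin φ₂) = 65.44510°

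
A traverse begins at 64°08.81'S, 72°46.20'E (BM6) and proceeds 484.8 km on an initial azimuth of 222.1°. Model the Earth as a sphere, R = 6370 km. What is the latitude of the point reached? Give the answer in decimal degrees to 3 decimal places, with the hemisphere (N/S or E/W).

BM6: φ = -64.14683°, λ = +72.77000°
δ = d/R = 484.8/6370 = 0.076107 rad
φ₂ = arcsin(sin φ₁ cos δ + cos φ₁ sin δ cos θ)
   = arcsin(-0.89991·0.99711 + 0.43607·0.07603·-0.74198) = -67.20695°
λ₂ = λ₁ + atan2(sin θ sin δ cos φ₁, cos δ − sin φ₁ sin φ₂) = 65.20907°

67.207°S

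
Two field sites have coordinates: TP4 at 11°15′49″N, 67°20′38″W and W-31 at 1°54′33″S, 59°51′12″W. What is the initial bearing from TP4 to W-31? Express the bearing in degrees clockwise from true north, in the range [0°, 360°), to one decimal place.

150.1°

TP4: φ = +11.26361°, λ = -67.34389°
W-31: φ = -1.90917°, λ = -59.85333°
Δλ = 7.4906°
y = sin Δλ · cos φ₂ = 0.130290
x = cos φ₁ sin φ₂ − sin φ₁ cos φ₂ cos Δλ = -0.226222
θ = atan2(y, x) = 150.0607° → 150.0607° (mod 360°)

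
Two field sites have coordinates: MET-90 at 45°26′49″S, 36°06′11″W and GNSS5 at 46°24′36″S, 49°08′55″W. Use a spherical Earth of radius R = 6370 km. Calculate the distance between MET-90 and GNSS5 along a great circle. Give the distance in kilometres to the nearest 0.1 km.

MET-90: φ = -45.44694°, λ = -36.10306°
GNSS5: φ = -46.41000°, λ = -49.14861°
Δφ = -0.9631°,  Δλ = -13.0456°
a = sin²(Δφ/2) + cos φ₁ cos φ₂ sin²(Δλ/2) = 0.006313
c = 2·arcsin(√a) = 0.159075 rad = 9.1143°
d = R·c = 6370 × 0.159075 = 1013.3 km

1013.3 km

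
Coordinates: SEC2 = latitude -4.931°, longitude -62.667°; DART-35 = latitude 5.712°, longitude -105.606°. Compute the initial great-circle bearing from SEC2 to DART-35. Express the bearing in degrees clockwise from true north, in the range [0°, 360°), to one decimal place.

Δλ = -42.9390°
y = sin Δλ · cos φ₂ = -0.677837
x = cos φ₁ sin φ₂ − sin φ₁ cos φ₂ cos Δλ = 0.161774
θ = atan2(y, x) = -76.5768° → 283.4232° (mod 360°)

283.4°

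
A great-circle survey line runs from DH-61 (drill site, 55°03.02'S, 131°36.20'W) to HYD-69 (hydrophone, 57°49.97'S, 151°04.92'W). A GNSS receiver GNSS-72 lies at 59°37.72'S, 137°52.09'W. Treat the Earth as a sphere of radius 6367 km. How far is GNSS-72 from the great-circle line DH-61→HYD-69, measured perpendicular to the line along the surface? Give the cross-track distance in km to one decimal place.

DH-61: φ = -55.05033°, λ = -131.60333°
HYD-69: φ = -57.83283°, λ = -151.08200°
GNSS-72: φ = -59.62867°, λ = -137.86817°
δ₁₃ = central angle DH-61→GNSS-72 = 0.099243 rad  (haversine)
θ₁₃ = bearing DH-61→GNSS-72 = 213.839°,  θ₁₂ = bearing DH-61→HYD-69 = 247.504°
dₓₜ = R·arcsin(sin δ₁₃ · sin(θ₁₃ − θ₁₂)) = 6367·arcsin(0.09908·sin(-33.665°)) = -349.878 km
|dₓₜ| = 349.878 km

349.9 km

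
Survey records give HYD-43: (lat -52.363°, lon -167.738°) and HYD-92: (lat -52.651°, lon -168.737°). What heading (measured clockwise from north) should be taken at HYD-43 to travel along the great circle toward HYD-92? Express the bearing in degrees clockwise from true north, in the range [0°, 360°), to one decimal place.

Δλ = -0.9990°
y = sin Δλ · cos φ₂ = -0.010577
x = cos φ₁ sin φ₂ − sin φ₁ cos φ₂ cos Δλ = -0.005100
θ = atan2(y, x) = -115.7399° → 244.2601° (mod 360°)

244.3°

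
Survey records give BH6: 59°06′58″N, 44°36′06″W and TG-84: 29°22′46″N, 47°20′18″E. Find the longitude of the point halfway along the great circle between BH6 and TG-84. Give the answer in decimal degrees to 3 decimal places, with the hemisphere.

BH6: φ = +59.11611°, λ = -44.60167°
TG-84: φ = +29.37944°, λ = +47.33833°
Bx = cos φ₂ cos Δλ = -0.029499,  By = cos φ₂ sin Δλ = 0.870890
φₘ = atan2(sin φ₁ + sin φ₂, √((cos φ₁ + Bx)² + By²)) = 53.54972°
λₘ = λ₁ + atan2(By, cos φ₁ + Bx) = 16.34509°

16.345°E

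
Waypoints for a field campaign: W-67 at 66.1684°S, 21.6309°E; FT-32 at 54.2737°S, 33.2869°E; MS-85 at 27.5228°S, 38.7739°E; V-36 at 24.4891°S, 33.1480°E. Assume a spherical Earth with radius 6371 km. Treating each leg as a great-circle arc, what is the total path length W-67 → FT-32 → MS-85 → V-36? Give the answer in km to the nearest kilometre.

5129 km

W-67→FT-32: c = 0.230016 rad, d = 1465.43 km
FT-32→MS-85: c = 0.472135 rad, d = 3007.98 km
MS-85→V-36: c = 0.102893 rad, d = 655.53 km
Total = 1465.43 + 3007.98 + 655.53 = 5128.94 km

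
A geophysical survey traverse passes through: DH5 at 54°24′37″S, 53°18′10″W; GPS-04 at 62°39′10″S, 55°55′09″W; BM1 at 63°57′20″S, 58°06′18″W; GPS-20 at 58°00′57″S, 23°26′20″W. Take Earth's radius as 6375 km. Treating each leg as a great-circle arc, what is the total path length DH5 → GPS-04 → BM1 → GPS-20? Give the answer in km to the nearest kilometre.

DH5: φ = -54.41028°, λ = -53.30278°
GPS-04: φ = -62.65278°, λ = -55.91917°
BM1: φ = -63.95556°, λ = -58.10500°
GPS-20: φ = -58.01583°, λ = -23.43889°
DH5→GPS-04: c = 0.145790 rad, d = 929.41 km
GPS-04→BM1: c = 0.028470 rad, d = 181.50 km
BM1→GPS-20: c = 0.306664 rad, d = 1954.98 km
Total = 929.41 + 181.50 + 1954.98 = 3065.89 km

3066 km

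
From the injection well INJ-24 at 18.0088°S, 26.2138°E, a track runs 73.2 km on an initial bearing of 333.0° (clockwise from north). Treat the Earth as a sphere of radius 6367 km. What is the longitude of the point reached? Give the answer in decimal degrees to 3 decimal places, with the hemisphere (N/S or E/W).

25.900°E

δ = d/R = 73.2/6367 = 0.011497 rad
φ₂ = arcsin(sin φ₁ cos δ + cos φ₁ sin δ cos θ)
   = arcsin(-0.30916·0.99993 + 0.95101·0.01150·0.89101) = -17.42163°
λ₂ = λ₁ + atan2(sin θ sin δ cos φ₁, cos δ − sin φ₁ sin φ₂) = 25.90038°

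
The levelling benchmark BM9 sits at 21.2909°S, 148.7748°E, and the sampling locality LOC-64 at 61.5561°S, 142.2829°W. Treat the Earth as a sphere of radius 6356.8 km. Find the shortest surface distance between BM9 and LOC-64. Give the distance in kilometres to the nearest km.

Δφ = -40.2652°,  Δλ = 68.9423°
a = sin²(Δφ/2) + cos φ₁ cos φ₂ sin²(Δλ/2) = 0.260636
c = 2·arcsin(√a) = 1.071591 rad = 61.3976°
d = R·c = 6356.8 × 1.071591 = 6811.9 km

6812 km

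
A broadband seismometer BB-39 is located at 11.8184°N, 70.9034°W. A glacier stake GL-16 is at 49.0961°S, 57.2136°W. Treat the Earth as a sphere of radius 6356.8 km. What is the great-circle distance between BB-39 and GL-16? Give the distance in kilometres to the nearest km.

6890 km

Δφ = -60.9145°,  Δλ = 13.6898°
a = sin²(Δφ/2) + cos φ₁ cos φ₂ sin²(Δλ/2) = 0.266047
c = 2·arcsin(√a) = 1.083876 rad = 62.1015°
d = R·c = 6356.8 × 1.083876 = 6890.0 km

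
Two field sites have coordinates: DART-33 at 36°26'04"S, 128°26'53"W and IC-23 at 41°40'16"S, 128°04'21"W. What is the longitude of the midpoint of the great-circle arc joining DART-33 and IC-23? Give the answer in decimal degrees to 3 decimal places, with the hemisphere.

128.267°W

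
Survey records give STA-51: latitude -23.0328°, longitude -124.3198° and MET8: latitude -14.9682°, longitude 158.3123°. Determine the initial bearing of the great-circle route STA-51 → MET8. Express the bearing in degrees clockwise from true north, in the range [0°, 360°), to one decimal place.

Δλ = -77.3679°
y = sin Δλ · cos φ₂ = -0.942685
x = cos φ₁ sin φ₂ − sin φ₁ cos φ₂ cos Δλ = -0.155032
θ = atan2(y, x) = -99.3391° → 260.6609° (mod 360°)

260.7°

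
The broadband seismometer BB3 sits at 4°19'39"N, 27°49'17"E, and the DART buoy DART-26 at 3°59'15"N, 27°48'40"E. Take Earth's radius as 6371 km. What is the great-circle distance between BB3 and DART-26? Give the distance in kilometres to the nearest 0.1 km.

37.8 km

BB3: φ = +4.32750°, λ = +27.82139°
DART-26: φ = +3.98750°, λ = +27.81111°
Δφ = -0.3400°,  Δλ = -0.0103°
a = sin²(Δφ/2) + cos φ₁ cos φ₂ sin²(Δλ/2) = 0.000009
c = 2·arcsin(√a) = 0.005937 rad = 0.3402°
d = R·c = 6371 × 0.005937 = 37.8 km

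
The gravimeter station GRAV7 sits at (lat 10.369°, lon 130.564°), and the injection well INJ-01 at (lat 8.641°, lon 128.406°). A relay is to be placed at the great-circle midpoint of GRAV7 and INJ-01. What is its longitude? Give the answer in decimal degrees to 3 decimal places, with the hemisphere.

Bx = cos φ₂ cos Δλ = 0.987948,  By = cos φ₂ sin Δλ = -0.037228
φₘ = atan2(sin φ₁ + sin φ₂, √((cos φ₁ + Bx)² + By²)) = 9.50665°
λₘ = λ₁ + atan2(By, cos φ₁ + Bx) = 129.48228°

129.482°E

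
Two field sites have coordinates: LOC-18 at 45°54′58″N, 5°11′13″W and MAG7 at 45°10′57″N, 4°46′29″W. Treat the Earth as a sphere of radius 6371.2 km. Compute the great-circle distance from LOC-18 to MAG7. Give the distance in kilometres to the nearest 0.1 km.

87.7 km

LOC-18: φ = +45.91611°, λ = -5.18694°
MAG7: φ = +45.18250°, λ = -4.77472°
Δφ = -0.7336°,  Δλ = 0.4122°
a = sin²(Δφ/2) + cos φ₁ cos φ₂ sin²(Δλ/2) = 0.000047
c = 2·arcsin(√a) = 0.013760 rad = 0.7884°
d = R·c = 6371.2 × 0.013760 = 87.7 km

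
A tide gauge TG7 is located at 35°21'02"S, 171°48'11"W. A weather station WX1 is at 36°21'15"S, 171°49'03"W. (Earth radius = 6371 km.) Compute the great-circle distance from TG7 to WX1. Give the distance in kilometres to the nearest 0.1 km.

TG7: φ = -35.35056°, λ = -171.80306°
WX1: φ = -36.35417°, λ = -171.81750°
Δφ = -1.0036°,  Δλ = -0.0144°
a = sin²(Δφ/2) + cos φ₁ cos φ₂ sin²(Δλ/2) = 0.000077
c = 2·arcsin(√a) = 0.017518 rad = 1.0037°
d = R·c = 6371 × 0.017518 = 111.6 km

111.6 km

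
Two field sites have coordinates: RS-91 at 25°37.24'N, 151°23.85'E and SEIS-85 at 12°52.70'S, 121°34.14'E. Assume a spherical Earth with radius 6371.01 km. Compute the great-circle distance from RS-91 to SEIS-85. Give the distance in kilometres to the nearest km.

RS-91: φ = +25.62067°, λ = +151.39750°
SEIS-85: φ = -12.87833°, λ = +121.56900°
Δφ = -38.4990°,  Δλ = -29.8285°
a = sin²(Δφ/2) + cos φ₁ cos φ₂ sin²(Δλ/2) = 0.166916
c = 2·arcsin(√a) = 0.841737 rad = 48.2280°
d = R·c = 6371.01 × 0.841737 = 5362.7 km

5363 km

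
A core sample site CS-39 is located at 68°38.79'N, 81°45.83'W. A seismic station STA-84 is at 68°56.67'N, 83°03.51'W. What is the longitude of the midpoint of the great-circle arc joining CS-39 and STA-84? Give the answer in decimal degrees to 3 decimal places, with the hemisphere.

CS-39: φ = +68.64650°, λ = -81.76383°
STA-84: φ = +68.94450°, λ = -83.05850°
Bx = cos φ₂ cos Δλ = 0.359180,  By = cos φ₂ sin Δλ = -0.008117
φₘ = atan2(sin φ₁ + sin φ₂, √((cos φ₁ + Bx)² + By²)) = 68.79673°
λₘ = λ₁ + atan2(By, cos φ₁ + Bx) = -82.40683°

82.407°W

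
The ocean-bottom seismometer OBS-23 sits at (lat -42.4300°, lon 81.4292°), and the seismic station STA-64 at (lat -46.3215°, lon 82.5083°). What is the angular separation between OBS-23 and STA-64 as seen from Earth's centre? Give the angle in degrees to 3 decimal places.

Δφ = -3.8915°,  Δλ = 1.0791°
a = sin²(Δφ/2) + cos φ₁ cos φ₂ sin²(Δλ/2) = 0.001198
c = 2·arcsin(√a) = 0.069239 rad = 3.9671°

3.967°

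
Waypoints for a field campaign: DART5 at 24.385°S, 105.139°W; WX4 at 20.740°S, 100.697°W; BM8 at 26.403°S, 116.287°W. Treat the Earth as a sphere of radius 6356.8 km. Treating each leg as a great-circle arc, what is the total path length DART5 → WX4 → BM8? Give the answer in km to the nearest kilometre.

DART5→WX4: c = 0.095759 rad, d = 608.72 km
WX4→BM8: c = 0.268001 rad, d = 1703.63 km
Total = 608.72 + 1703.63 = 2312.35 km

2312 km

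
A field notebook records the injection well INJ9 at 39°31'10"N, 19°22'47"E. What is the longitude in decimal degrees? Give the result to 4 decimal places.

19.3797°E

19° + 22′/60 + 47″/3600 = 19 + 0.36667 + 0.01306 = 19.3797°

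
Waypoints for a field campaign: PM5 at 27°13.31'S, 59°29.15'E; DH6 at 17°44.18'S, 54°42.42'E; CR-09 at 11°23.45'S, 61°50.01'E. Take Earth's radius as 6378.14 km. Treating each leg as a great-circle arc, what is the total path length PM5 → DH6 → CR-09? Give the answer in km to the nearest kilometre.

2207 km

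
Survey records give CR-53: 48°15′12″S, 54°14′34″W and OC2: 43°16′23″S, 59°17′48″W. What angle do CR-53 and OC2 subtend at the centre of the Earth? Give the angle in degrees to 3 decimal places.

6.099°

CR-53: φ = -48.25333°, λ = -54.24278°
OC2: φ = -43.27306°, λ = -59.29667°
Δφ = 4.9803°,  Δλ = -5.0539°
a = sin²(Δφ/2) + cos φ₁ cos φ₂ sin²(Δλ/2) = 0.002830
c = 2·arcsin(√a) = 0.106447 rad = 6.0989°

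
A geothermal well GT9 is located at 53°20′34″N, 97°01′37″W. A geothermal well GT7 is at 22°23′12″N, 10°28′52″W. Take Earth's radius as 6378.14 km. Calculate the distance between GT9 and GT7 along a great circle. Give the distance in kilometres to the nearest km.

GT9: φ = +53.34278°, λ = -97.02694°
GT7: φ = +22.38667°, λ = -10.48111°
Δφ = -30.9561°,  Δλ = 86.5458°
a = sin²(Δφ/2) + cos φ₁ cos φ₂ sin²(Δλ/2) = 0.330605
c = 2·arcsin(√a) = 1.225166 rad = 70.1968°
d = R·c = 6378.14 × 1.225166 = 7814.3 km

7814 km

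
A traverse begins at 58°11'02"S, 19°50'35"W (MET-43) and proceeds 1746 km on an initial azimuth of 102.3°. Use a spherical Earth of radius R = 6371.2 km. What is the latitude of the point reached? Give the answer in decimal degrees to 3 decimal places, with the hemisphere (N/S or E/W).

MET-43: φ = -58.18389°, λ = -19.84306°
δ = d/R = 1746/6371.2 = 0.274046 rad
φ₂ = arcsin(sin φ₁ cos δ + cos φ₁ sin δ cos θ)
   = arcsin(-0.84974·0.96268 + 0.52719·0.27063·-0.21303) = -58.04123°
λ₂ = λ₁ + atan2(sin θ sin δ cos φ₁, cos δ − sin φ₁ sin φ₂) = 10.12718°

58.041°S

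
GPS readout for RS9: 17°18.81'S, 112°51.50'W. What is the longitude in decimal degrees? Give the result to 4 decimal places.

112° + 51.50′/60 = 112 + 0.85833 = 112.8583°

112.8583°W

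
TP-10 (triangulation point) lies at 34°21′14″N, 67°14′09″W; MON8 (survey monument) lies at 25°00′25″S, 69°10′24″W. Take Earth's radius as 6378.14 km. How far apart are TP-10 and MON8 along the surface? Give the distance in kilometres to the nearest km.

6611 km

TP-10: φ = +34.35389°, λ = -67.23583°
MON8: φ = -25.00694°, λ = -69.17333°
Δφ = -59.3608°,  Δλ = -1.9375°
a = sin²(Δφ/2) + cos φ₁ cos φ₂ sin²(Δλ/2) = 0.245399
c = 2·arcsin(√a) = 1.036539 rad = 59.3893°
d = R·c = 6378.14 × 1.036539 = 6611.2 km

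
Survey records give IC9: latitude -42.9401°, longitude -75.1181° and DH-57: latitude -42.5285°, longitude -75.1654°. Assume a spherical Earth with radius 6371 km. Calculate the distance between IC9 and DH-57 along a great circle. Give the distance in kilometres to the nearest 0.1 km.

45.9 km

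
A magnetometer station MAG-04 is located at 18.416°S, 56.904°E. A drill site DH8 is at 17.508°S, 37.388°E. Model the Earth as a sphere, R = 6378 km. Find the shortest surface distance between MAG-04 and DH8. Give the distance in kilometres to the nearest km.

Δφ = 0.9080°,  Δλ = -19.5160°
a = sin²(Δφ/2) + cos φ₁ cos φ₂ sin²(Δλ/2) = 0.026055
c = 2·arcsin(√a) = 0.324250 rad = 18.5781°
d = R·c = 6378 × 0.324250 = 2068.1 km

2068 km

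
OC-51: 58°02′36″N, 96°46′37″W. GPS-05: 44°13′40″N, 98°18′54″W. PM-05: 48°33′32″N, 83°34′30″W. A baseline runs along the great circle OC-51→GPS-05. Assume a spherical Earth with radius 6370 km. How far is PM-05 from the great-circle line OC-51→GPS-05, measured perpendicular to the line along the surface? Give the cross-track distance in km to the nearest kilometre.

1041 km

OC-51: φ = +58.04333°, λ = -96.77694°
GPS-05: φ = +44.22778°, λ = -98.31500°
PM-05: φ = +48.55889°, λ = -83.57500°
δ₁₃ = central angle OC-51→PM-05 = 0.214550 rad  (haversine)
θ₁₃ = bearing OC-51→PM-05 = 134.768°,  θ₁₂ = bearing OC-51→GPS-05 = 184.609°
dₓₜ = R·arcsin(sin δ₁₃ · sin(θ₁₃ − θ₁₂)) = 6370·arcsin(0.21291·sin(-49.841°)) = -1041.128 km
|dₓₜ| = 1041.128 km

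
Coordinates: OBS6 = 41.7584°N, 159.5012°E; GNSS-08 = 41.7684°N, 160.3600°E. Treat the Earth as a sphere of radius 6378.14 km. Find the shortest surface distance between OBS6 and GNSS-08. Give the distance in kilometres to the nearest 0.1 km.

Δφ = 0.0100°,  Δλ = 0.8588°
a = sin²(Δφ/2) + cos φ₁ cos φ₂ sin²(Δλ/2) = 0.000031
c = 2·arcsin(√a) = 0.011182 rad = 0.6407°
d = R·c = 6378.14 × 0.011182 = 71.3 km

71.3 km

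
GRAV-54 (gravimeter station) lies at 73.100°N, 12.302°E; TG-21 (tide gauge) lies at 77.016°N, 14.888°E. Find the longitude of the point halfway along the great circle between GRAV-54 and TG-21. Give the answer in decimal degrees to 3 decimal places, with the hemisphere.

13.429°E

Bx = cos φ₂ cos Δλ = 0.224450,  By = cos φ₂ sin Δλ = 0.010137
φₘ = atan2(sin φ₁ + sin φ₂, √((cos φ₁ + Bx)² + By²)) = 75.06157°
λₘ = λ₁ + atan2(By, cos φ₁ + Bx) = 13.42933°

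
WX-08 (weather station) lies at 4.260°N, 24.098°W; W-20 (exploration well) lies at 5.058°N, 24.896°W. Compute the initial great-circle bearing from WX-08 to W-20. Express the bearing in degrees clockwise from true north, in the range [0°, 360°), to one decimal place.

Δλ = -0.7980°
y = sin Δλ · cos φ₂ = -0.013873
x = cos φ₁ sin φ₂ − sin φ₁ cos φ₂ cos Δλ = 0.013934
θ = atan2(y, x) = -44.8735° → 315.1265° (mod 360°)

315.1°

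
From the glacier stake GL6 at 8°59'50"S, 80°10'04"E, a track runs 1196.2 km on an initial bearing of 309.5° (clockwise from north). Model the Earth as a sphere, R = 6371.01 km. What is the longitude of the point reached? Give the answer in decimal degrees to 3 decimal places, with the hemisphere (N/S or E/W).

71.881°E

GL6: φ = -8.99722°, λ = +80.16778°
δ = d/R = 1196.2/6371.01 = 0.187757 rad
φ₂ = arcsin(sin φ₁ cos δ + cos φ₁ sin δ cos θ)
   = arcsin(-0.15639·0.98243 + 0.98770·0.18666·0.63608) = -2.08439°
λ₂ = λ₁ + atan2(sin θ sin δ cos φ₁, cos δ − sin φ₁ sin φ₂) = 71.88126°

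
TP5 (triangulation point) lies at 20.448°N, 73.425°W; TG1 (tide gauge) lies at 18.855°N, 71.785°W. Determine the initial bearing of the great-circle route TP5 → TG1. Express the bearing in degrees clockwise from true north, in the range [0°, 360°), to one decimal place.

Δλ = 1.6400°
y = sin Δλ · cos φ₂ = 0.027084
x = cos φ₁ sin φ₂ − sin φ₁ cos φ₂ cos Δλ = -0.027664
θ = atan2(y, x) = 135.6073° → 135.6073° (mod 360°)

135.6°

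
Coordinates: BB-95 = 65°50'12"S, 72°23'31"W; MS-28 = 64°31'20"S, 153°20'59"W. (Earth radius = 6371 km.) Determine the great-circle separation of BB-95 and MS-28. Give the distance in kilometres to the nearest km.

BB-95: φ = -65.83667°, λ = -72.39194°
MS-28: φ = -64.52222°, λ = -153.34972°
Δφ = 1.3144°,  Δλ = -80.9578°
a = sin²(Δφ/2) + cos φ₁ cos φ₂ sin²(Δλ/2) = 0.074336
c = 2·arcsin(√a) = 0.552284 rad = 31.6435°
d = R·c = 6371 × 0.552284 = 3518.6 km

3519 km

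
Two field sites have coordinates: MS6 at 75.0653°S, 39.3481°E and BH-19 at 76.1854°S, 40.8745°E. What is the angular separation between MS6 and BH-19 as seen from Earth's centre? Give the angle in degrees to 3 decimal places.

1.182°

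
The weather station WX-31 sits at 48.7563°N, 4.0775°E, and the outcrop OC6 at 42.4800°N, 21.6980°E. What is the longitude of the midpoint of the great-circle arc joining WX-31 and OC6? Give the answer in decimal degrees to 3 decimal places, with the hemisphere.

Bx = cos φ₂ cos Δλ = 0.702911,  By = cos φ₂ sin Δλ = 0.223253
φₘ = atan2(sin φ₁ + sin φ₂, √((cos φ₁ + Bx)² + By²)) = 45.95697°
λₘ = λ₁ + atan2(By, cos φ₁ + Bx) = 13.38523°

13.385°E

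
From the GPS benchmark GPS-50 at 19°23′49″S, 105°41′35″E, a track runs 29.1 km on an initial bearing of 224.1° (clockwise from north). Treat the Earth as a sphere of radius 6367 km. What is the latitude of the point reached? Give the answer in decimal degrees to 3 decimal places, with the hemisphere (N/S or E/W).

19.585°S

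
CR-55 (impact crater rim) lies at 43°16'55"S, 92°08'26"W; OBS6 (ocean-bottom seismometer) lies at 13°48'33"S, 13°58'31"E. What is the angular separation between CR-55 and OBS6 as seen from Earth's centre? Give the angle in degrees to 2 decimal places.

91.87°

CR-55: φ = -43.28194°, λ = -92.14056°
OBS6: φ = -13.80917°, λ = +13.97528°
Δφ = 29.4728°,  Δλ = 106.1158°
a = sin²(Δφ/2) + cos φ₁ cos φ₂ sin²(Δλ/2) = 0.516296
c = 2·arcsin(√a) = 1.603394 rad = 91.8677°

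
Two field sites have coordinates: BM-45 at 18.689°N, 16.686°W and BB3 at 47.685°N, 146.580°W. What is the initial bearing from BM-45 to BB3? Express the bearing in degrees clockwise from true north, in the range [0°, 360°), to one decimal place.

Δλ = -129.8940°
y = sin Δλ · cos φ₂ = -0.516505
x = cos φ₁ sin φ₂ − sin φ₁ cos φ₂ cos Δλ = 0.838819
θ = atan2(y, x) = -31.6228° → 328.3772° (mod 360°)

328.4°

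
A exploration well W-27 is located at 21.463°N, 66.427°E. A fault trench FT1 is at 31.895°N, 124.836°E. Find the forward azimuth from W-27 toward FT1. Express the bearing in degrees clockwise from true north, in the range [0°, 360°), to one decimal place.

65.5°

Δλ = 58.4090°
y = sin Δλ · cos φ₂ = 0.723201
x = cos φ₁ sin φ₂ − sin φ₁ cos φ₂ cos Δλ = 0.328987
θ = atan2(y, x) = 65.5391° → 65.5391° (mod 360°)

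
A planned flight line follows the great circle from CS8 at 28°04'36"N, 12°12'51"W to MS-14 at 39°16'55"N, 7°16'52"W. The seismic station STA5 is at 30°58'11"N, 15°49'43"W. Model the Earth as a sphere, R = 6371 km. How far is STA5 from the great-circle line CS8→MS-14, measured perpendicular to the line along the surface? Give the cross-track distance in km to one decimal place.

CS8: φ = +28.07667°, λ = -12.21417°
MS-14: φ = +39.28194°, λ = -7.28111°
STA5: φ = +30.96972°, λ = -15.82861°
δ₁₃ = central angle CS8→STA5 = 0.074574 rad  (haversine)
θ₁₃ = bearing CS8→STA5 = 313.488°,  θ₁₂ = bearing CS8→MS-14 = 18.786°
dₓₜ = R·arcsin(sin δ₁₃ · sin(θ₁₃ − θ₁₂)) = 6371·arcsin(0.07451·sin(294.702°)) = -431.568 km
|dₓₜ| = 431.568 km

431.6 km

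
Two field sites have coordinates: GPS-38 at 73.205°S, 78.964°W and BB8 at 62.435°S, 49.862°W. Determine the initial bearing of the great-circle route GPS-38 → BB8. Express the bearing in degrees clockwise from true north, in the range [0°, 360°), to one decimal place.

59.8°

Δλ = 29.1020°
y = sin Δλ · cos φ₂ = 0.225068
x = cos φ₁ sin φ₂ − sin φ₁ cos φ₂ cos Δλ = 0.130939
θ = atan2(y, x) = 59.8103° → 59.8103° (mod 360°)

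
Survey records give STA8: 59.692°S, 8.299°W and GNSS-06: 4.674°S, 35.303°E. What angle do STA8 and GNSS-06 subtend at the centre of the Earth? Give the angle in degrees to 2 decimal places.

Δφ = 55.0180°,  Δλ = 43.6020°
a = sin²(Δφ/2) + cos φ₁ cos φ₂ sin²(Δλ/2) = 0.282713
c = 2·arcsin(√a) = 1.121231 rad = 64.2418°

64.24°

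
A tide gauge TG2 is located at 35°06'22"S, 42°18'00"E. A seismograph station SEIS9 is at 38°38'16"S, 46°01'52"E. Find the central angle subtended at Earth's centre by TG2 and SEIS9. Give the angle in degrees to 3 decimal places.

4.623°

TG2: φ = -35.10611°, λ = +42.30000°
SEIS9: φ = -38.63778°, λ = +46.03111°
Δφ = -3.5317°,  Δλ = 3.7311°
a = sin²(Δφ/2) + cos φ₁ cos φ₂ sin²(Δλ/2) = 0.001627
c = 2·arcsin(√a) = 0.080688 rad = 4.6231°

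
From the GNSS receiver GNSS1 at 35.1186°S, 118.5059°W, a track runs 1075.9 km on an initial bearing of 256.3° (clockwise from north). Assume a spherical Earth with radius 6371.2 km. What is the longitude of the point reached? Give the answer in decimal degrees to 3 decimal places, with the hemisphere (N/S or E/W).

δ = d/R = 1075.9/6371.2 = 0.168869 rad
φ₂ = arcsin(sin φ₁ cos δ + cos φ₁ sin δ cos θ)
   = arcsin(-0.57527·0.98578 + 0.81796·0.16807·-0.23684) = -36.84460°
λ₂ = λ₁ + atan2(sin θ sin δ cos φ₁, cos δ − sin φ₁ sin φ₂) = -130.27922°

130.279°W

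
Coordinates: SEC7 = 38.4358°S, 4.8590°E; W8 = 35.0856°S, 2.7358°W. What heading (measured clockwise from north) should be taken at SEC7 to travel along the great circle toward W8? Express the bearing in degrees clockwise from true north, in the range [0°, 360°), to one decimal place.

296.5°

Δλ = -7.5948°
y = sin Δλ · cos φ₂ = -0.108151
x = cos φ₁ sin φ₂ − sin φ₁ cos φ₂ cos Δλ = 0.053976
θ = atan2(y, x) = -63.4770° → 296.5230° (mod 360°)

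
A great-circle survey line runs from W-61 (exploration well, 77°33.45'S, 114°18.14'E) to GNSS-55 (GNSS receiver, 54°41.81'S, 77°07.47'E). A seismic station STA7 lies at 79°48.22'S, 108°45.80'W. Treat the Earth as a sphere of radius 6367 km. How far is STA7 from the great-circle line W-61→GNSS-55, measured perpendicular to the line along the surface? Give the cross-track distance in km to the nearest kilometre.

1228 km

W-61: φ = -77.55750°, λ = +114.30233°
GNSS-55: φ = -54.69683°, λ = +77.12450°
STA7: φ = -79.80367°, λ = -108.76333°
δ₁₃ = central angle W-61→STA7 = 0.367507 rad  (haversine)
θ₁₃ = bearing W-61→STA7 = 160.340°,  θ₁₂ = bearing W-61→GNSS-55 = 308.097°
dₓₜ = R·arcsin(sin δ₁₃ · sin(θ₁₃ − θ₁₂)) = 6367·arcsin(0.35929·sin(-147.757°)) = -1228.058 km
|dₓₜ| = 1228.058 km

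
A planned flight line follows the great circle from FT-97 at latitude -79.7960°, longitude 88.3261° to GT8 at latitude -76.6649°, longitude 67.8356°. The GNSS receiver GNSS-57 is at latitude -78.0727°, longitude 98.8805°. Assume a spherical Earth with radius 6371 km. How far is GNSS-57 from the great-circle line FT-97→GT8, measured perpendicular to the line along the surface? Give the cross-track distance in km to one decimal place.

δ₁₃ = central angle FT-97→GNSS-57 = 0.046301 rad  (haversine)
θ₁₃ = bearing FT-97→GNSS-57 = 54.874°,  θ₁₂ = bearing FT-97→GT8 = 296.502°
dₓₜ = R·arcsin(sin δ₁₃ · sin(θ₁₃ − θ₁₂)) = 6371·arcsin(0.04628·sin(-241.629°)) = 259.533 km
|dₓₜ| = 259.533 km

259.5 km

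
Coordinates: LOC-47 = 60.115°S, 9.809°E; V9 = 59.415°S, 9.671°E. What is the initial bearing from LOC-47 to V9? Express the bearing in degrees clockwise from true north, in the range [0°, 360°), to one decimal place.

354.3°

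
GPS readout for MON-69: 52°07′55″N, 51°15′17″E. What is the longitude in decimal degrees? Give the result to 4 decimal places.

51° + 15′/60 + 17″/3600 = 51 + 0.25000 + 0.00472 = 51.2547°

51.2547°E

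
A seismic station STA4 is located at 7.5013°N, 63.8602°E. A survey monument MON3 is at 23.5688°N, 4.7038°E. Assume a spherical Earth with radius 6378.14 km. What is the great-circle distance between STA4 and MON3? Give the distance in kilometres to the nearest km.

6545 km

Δφ = 16.0675°,  Δλ = -59.1564°
a = sin²(Δφ/2) + cos φ₁ cos φ₂ sin²(Δλ/2) = 0.240947
c = 2·arcsin(√a) = 1.026162 rad = 58.7947°
d = R·c = 6378.14 × 1.026162 = 6545.0 km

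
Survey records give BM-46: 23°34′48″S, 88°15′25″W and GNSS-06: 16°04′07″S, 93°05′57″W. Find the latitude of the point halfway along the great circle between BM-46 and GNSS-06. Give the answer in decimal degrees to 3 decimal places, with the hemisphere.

19.841°S

BM-46: φ = -23.58000°, λ = -88.25694°
GNSS-06: φ = -16.06861°, λ = -93.09917°
Bx = cos φ₂ cos Δλ = 0.957501,  By = cos φ₂ sin Δλ = -0.081114
φₘ = atan2(sin φ₁ + sin φ₂, √((cos φ₁ + Bx)² + By²)) = -19.84063°
λₘ = λ₁ + atan2(By, cos φ₁ + Bx) = -90.73538°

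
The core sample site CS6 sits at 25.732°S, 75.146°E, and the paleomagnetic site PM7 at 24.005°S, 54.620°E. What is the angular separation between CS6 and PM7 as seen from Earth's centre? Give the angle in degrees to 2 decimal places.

Δφ = 1.7270°,  Δλ = -20.5260°
a = sin²(Δφ/2) + cos φ₁ cos φ₂ sin²(Δλ/2) = 0.026349
c = 2·arcsin(√a) = 0.326093 rad = 18.6838°

18.68°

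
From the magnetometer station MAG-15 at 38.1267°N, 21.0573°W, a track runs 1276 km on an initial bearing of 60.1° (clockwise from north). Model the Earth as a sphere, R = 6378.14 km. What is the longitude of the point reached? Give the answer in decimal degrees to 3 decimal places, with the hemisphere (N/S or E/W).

δ = d/R = 1276/6378.14 = 0.200058 rad
φ₂ = arcsin(sin φ₁ cos δ + cos φ₁ sin δ cos θ)
   = arcsin(0.61740·0.98005 + 0.78665·0.19873·0.49849) = 43.07976°
λ₂ = λ₁ + atan2(sin θ sin δ cos φ₁, cos δ − sin φ₁ sin φ₂) = -7.41479°

7.415°W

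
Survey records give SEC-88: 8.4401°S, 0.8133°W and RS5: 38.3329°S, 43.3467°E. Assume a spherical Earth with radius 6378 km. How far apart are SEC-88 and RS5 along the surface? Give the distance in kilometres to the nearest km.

Δφ = -29.8928°,  Δλ = 44.1600°
a = sin²(Δφ/2) + cos φ₁ cos φ₂ sin²(Δλ/2) = 0.176160
c = 2·arcsin(√a) = 0.866260 rad = 49.6330°
d = R·c = 6378 × 0.866260 = 5525.0 km

5525 km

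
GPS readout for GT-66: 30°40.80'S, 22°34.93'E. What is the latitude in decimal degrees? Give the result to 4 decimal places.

30.6800°S

30° + 40.80′/60 = 30 + 0.68000 = 30.6800°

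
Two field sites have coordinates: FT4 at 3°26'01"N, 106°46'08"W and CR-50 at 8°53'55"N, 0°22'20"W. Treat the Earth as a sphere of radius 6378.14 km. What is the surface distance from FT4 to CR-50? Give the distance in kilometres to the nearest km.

FT4: φ = +3.43361°, λ = -106.76889°
CR-50: φ = +8.89861°, λ = -0.37222°
Δφ = 5.4650°,  Δλ = 106.3967°
a = sin²(Δφ/2) + cos φ₁ cos φ₂ sin²(Δλ/2) = 0.634561
c = 2·arcsin(√a) = 1.843278 rad = 105.6121°
d = R·c = 6378.14 × 1.843278 = 11756.7 km

11757 km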